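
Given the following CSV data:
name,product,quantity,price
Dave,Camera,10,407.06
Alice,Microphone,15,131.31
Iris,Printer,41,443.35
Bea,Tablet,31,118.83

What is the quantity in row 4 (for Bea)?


Row 4: Bea
Column 'quantity' = 31

ANSWER: 31


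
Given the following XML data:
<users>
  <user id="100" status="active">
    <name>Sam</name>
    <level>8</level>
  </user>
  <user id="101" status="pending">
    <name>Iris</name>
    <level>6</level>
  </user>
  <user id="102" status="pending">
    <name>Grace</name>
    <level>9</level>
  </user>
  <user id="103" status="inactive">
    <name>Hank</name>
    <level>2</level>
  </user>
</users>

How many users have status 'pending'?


Counting users with status='pending':
  Iris (id=101) -> MATCH
  Grace (id=102) -> MATCH
Count: 2

ANSWER: 2


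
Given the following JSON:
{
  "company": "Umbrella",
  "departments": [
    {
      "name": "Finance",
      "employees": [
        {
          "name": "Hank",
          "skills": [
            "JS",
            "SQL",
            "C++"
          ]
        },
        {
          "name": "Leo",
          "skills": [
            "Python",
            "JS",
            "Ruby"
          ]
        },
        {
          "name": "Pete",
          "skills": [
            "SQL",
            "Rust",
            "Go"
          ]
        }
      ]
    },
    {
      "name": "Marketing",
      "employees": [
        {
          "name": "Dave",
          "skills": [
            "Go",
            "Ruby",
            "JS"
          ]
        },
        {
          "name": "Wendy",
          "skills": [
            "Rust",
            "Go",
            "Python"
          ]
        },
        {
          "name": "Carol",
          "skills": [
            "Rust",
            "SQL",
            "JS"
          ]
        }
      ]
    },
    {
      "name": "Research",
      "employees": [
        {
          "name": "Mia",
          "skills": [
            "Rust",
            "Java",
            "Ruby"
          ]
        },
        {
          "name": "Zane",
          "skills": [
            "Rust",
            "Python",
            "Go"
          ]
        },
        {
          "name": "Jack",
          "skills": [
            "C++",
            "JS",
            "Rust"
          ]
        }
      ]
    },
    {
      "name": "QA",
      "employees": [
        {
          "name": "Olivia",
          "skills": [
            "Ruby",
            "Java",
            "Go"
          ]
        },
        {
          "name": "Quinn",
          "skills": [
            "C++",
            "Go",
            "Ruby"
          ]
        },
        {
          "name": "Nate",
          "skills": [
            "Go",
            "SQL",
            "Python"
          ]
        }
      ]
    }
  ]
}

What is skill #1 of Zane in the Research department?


Path: departments[2].employees[1].skills[0]
Value: Rust

ANSWER: Rust


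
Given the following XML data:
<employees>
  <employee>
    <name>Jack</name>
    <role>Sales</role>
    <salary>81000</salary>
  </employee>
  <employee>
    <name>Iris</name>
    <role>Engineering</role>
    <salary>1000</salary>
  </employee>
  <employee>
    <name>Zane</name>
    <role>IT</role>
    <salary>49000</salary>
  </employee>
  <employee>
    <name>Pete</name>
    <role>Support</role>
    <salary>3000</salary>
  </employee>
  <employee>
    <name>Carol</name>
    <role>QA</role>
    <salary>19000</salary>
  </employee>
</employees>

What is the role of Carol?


Searching for <employee> with <name>Carol</name>
Found at position 5
<role>QA</role>

ANSWER: QA


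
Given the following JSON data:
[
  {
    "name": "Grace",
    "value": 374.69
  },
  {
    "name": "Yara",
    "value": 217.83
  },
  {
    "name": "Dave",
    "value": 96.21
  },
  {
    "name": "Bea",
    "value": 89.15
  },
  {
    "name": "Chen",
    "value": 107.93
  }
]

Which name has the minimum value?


Comparing values:
  Grace: 374.69
  Yara: 217.83
  Dave: 96.21
  Bea: 89.15
  Chen: 107.93
Minimum: Bea (89.15)

ANSWER: Bea


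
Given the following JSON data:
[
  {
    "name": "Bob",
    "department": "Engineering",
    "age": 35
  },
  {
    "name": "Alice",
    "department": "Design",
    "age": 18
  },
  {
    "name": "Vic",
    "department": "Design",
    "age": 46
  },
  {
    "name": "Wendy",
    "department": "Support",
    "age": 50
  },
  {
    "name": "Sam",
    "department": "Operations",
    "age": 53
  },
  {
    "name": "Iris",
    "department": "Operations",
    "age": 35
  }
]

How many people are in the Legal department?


Scanning records for department = Legal
  No matches found
Count: 0

ANSWER: 0


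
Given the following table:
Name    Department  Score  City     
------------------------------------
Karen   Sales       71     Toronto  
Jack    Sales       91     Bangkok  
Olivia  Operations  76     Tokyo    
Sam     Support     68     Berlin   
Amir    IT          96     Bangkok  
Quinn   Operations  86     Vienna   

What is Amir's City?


Row 5: Amir
City = Bangkok

ANSWER: Bangkok


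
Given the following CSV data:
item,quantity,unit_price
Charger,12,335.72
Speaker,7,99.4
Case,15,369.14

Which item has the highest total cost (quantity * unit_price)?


Computing row totals:
  Charger: 4028.64
  Speaker: 695.8
  Case: 5537.1
Maximum: Case (5537.1)

ANSWER: Case


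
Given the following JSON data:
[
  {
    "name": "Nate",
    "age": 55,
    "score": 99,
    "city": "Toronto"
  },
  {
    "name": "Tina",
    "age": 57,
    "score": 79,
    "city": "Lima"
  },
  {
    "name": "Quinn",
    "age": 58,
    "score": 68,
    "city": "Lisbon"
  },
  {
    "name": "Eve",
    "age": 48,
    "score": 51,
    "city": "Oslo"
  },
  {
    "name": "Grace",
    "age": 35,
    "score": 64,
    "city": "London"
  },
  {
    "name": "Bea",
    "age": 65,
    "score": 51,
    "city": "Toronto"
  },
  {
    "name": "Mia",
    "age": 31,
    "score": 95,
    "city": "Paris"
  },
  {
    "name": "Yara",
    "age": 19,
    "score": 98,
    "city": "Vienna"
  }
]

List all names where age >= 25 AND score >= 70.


Checking both conditions:
  Nate (age=55, score=99) -> YES
  Tina (age=57, score=79) -> YES
  Quinn (age=58, score=68) -> no
  Eve (age=48, score=51) -> no
  Grace (age=35, score=64) -> no
  Bea (age=65, score=51) -> no
  Mia (age=31, score=95) -> YES
  Yara (age=19, score=98) -> no


ANSWER: Nate, Tina, Mia


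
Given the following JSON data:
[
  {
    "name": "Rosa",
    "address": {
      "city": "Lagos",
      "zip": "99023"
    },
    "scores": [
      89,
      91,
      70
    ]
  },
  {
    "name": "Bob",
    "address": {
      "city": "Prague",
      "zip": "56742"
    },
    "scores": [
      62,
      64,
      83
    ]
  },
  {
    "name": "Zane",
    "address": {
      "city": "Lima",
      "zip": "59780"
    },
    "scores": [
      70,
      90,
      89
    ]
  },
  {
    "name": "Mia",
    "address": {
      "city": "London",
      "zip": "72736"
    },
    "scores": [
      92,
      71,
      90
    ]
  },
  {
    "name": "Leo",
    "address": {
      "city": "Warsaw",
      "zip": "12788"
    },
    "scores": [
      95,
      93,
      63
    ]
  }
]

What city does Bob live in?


Path: records[1].address.city
Value: Prague

ANSWER: Prague


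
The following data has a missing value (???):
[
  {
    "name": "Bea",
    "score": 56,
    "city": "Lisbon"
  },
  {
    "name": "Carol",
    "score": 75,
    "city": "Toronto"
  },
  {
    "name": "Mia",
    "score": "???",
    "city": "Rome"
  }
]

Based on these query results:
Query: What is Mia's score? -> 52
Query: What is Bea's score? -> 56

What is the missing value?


The missing value is Mia's score
From query: Mia's score = 52

ANSWER: 52


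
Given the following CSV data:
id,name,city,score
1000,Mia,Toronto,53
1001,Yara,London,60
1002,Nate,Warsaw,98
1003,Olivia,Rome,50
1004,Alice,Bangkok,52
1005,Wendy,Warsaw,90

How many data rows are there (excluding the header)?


Counting rows (excluding header):
Header: id,name,city,score
Data rows: 6

ANSWER: 6


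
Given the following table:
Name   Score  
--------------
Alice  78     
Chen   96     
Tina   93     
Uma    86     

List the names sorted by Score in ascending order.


Sorting by Score (ascending):
  Alice: 78
  Uma: 86
  Tina: 93
  Chen: 96


ANSWER: Alice, Uma, Tina, Chen


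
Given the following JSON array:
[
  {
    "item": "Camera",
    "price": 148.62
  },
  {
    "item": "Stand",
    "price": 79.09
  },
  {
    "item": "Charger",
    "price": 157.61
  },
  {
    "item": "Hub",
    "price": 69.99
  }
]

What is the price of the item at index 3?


Array index 3 -> Hub
price = 69.99

ANSWER: 69.99


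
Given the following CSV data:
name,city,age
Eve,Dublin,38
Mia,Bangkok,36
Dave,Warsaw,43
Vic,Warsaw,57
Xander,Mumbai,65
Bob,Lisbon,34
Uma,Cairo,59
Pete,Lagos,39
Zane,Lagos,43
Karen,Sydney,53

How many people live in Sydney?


Scanning city column for 'Sydney':
  Row 10: Karen -> MATCH
Total matches: 1

ANSWER: 1


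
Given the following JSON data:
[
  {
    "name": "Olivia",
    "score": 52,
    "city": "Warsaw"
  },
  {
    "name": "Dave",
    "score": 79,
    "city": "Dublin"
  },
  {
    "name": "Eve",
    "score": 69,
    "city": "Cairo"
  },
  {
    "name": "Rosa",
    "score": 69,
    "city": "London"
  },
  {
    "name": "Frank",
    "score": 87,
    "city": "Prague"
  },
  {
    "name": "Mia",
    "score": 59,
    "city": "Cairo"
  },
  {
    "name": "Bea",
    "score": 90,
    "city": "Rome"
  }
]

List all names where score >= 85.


Filtering records where score >= 85:
  Olivia (score=52) -> no
  Dave (score=79) -> no
  Eve (score=69) -> no
  Rosa (score=69) -> no
  Frank (score=87) -> YES
  Mia (score=59) -> no
  Bea (score=90) -> YES


ANSWER: Frank, Bea


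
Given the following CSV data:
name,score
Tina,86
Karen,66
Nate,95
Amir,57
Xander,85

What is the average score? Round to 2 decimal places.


Scores: 86, 66, 95, 57, 85
Sum = 389
Count = 5
Average = 389 / 5 = 77.80

ANSWER: 77.80


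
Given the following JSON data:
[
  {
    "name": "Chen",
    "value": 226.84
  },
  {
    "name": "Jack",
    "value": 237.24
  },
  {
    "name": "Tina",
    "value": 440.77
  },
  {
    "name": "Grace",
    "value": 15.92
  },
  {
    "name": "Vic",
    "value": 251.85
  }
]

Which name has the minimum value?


Comparing values:
  Chen: 226.84
  Jack: 237.24
  Tina: 440.77
  Grace: 15.92
  Vic: 251.85
Minimum: Grace (15.92)

ANSWER: Grace


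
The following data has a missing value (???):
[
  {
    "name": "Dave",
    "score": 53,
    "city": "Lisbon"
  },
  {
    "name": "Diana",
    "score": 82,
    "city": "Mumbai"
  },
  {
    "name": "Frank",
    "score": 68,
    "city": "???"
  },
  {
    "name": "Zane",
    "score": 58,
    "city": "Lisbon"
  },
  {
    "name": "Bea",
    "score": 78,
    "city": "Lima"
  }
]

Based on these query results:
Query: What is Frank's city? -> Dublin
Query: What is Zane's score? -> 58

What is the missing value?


The missing value is Frank's city
From query: Frank's city = Dublin

ANSWER: Dublin


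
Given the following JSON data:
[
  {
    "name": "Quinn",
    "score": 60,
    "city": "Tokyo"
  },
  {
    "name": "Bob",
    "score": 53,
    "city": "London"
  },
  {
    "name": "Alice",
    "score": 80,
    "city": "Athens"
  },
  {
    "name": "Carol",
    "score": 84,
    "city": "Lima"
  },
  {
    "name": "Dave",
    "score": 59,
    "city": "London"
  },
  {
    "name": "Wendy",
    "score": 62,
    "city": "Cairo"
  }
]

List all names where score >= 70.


Filtering records where score >= 70:
  Quinn (score=60) -> no
  Bob (score=53) -> no
  Alice (score=80) -> YES
  Carol (score=84) -> YES
  Dave (score=59) -> no
  Wendy (score=62) -> no


ANSWER: Alice, Carol


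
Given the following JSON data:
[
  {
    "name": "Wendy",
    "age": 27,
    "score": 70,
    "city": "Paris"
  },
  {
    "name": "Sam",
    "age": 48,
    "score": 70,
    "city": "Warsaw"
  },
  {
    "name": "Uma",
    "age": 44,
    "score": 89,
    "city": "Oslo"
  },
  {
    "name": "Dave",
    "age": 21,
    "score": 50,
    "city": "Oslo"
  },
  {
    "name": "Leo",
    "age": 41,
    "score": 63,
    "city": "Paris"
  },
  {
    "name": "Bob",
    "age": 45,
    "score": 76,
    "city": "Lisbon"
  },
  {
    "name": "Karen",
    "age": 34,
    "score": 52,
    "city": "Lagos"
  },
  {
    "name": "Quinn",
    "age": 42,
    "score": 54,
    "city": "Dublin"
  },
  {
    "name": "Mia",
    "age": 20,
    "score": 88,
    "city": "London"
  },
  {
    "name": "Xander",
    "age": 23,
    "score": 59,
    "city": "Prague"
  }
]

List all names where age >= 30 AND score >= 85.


Checking both conditions:
  Wendy (age=27, score=70) -> no
  Sam (age=48, score=70) -> no
  Uma (age=44, score=89) -> YES
  Dave (age=21, score=50) -> no
  Leo (age=41, score=63) -> no
  Bob (age=45, score=76) -> no
  Karen (age=34, score=52) -> no
  Quinn (age=42, score=54) -> no
  Mia (age=20, score=88) -> no
  Xander (age=23, score=59) -> no


ANSWER: Uma


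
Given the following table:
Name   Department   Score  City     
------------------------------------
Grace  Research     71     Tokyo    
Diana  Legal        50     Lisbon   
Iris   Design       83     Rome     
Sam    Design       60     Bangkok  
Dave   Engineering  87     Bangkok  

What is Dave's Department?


Row 5: Dave
Department = Engineering

ANSWER: Engineering


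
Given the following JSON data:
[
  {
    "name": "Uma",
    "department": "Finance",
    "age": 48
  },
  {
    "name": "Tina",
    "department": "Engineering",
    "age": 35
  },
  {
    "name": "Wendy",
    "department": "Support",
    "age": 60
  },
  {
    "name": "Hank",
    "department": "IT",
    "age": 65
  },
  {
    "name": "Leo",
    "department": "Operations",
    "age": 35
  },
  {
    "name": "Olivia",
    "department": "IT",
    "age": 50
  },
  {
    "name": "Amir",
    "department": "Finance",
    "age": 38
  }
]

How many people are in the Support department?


Scanning records for department = Support
  Record 2: Wendy
Count: 1

ANSWER: 1


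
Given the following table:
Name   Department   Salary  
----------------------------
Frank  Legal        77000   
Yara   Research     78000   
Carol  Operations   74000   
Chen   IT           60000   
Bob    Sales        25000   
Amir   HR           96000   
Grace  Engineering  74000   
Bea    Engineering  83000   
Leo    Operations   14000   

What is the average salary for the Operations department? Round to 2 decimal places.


Operations department members:
  Carol: 74000
  Leo: 14000
Sum = 88000
Count = 2
Average = 88000 / 2 = 44000.00

ANSWER: 44000.00


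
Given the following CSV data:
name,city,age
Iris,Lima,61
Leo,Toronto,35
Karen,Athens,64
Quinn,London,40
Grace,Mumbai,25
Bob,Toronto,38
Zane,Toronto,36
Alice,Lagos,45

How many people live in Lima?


Scanning city column for 'Lima':
  Row 1: Iris -> MATCH
Total matches: 1

ANSWER: 1


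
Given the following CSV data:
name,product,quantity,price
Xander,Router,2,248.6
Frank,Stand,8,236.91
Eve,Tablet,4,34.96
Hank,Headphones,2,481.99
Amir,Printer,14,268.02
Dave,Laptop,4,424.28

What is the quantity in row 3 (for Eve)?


Row 3: Eve
Column 'quantity' = 4

ANSWER: 4


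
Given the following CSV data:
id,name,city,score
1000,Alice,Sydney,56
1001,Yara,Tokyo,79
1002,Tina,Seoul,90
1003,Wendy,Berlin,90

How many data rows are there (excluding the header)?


Counting rows (excluding header):
Header: id,name,city,score
Data rows: 4

ANSWER: 4


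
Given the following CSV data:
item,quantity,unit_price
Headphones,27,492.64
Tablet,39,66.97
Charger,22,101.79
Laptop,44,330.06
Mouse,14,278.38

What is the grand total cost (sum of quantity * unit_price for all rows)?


Computing row totals:
  Headphones: 27 * 492.64 = 13301.28
  Tablet: 39 * 66.97 = 2611.83
  Charger: 22 * 101.79 = 2239.38
  Laptop: 44 * 330.06 = 14522.64
  Mouse: 14 * 278.38 = 3897.32
Grand total = 13301.28 + 2611.83 + 2239.38 + 14522.64 + 3897.32 = 36572.45

ANSWER: 36572.45


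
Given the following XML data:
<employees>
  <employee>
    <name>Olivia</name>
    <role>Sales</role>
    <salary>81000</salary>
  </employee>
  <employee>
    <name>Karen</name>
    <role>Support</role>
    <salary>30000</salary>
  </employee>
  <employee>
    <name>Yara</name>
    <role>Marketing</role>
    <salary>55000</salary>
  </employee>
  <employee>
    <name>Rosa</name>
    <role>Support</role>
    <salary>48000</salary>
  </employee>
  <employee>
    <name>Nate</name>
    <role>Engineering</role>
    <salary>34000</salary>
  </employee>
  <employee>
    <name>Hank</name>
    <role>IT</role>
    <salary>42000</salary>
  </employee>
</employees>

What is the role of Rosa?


Searching for <employee> with <name>Rosa</name>
Found at position 4
<role>Support</role>

ANSWER: Support


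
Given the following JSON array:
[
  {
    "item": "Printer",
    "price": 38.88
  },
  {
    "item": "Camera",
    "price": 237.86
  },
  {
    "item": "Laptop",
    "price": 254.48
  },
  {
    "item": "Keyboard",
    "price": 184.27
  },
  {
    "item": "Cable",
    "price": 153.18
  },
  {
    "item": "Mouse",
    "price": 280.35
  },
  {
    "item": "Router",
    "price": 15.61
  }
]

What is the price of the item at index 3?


Array index 3 -> Keyboard
price = 184.27

ANSWER: 184.27


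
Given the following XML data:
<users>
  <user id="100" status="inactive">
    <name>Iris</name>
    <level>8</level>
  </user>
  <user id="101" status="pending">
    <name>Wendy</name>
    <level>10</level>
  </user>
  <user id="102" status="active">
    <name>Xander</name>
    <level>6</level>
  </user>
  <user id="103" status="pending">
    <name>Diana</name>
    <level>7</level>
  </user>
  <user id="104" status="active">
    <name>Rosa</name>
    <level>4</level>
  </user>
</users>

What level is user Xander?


Finding user: Xander
<level>6</level>

ANSWER: 6


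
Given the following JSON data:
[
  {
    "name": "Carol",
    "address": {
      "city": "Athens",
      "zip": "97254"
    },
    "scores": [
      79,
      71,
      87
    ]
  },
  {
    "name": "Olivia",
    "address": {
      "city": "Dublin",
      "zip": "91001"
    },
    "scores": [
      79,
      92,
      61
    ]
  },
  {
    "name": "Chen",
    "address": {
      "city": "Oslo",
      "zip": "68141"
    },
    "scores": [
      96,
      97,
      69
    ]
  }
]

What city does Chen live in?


Path: records[2].address.city
Value: Oslo

ANSWER: Oslo


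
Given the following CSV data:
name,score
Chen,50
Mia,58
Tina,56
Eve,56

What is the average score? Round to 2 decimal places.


Scores: 50, 58, 56, 56
Sum = 220
Count = 4
Average = 220 / 4 = 55.00

ANSWER: 55.00


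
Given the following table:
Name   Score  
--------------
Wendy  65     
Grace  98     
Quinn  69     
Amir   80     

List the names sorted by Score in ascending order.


Sorting by Score (ascending):
  Wendy: 65
  Quinn: 69
  Amir: 80
  Grace: 98


ANSWER: Wendy, Quinn, Amir, Grace


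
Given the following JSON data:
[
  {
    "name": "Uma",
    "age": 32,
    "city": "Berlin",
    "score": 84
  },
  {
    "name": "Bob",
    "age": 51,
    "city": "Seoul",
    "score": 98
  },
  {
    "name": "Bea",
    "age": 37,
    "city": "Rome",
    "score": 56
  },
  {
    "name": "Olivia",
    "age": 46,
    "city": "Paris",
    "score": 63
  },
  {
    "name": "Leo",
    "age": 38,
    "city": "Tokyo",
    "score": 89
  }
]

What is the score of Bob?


Looking up record where name = Bob
Record index: 1
Field 'score' = 98

ANSWER: 98


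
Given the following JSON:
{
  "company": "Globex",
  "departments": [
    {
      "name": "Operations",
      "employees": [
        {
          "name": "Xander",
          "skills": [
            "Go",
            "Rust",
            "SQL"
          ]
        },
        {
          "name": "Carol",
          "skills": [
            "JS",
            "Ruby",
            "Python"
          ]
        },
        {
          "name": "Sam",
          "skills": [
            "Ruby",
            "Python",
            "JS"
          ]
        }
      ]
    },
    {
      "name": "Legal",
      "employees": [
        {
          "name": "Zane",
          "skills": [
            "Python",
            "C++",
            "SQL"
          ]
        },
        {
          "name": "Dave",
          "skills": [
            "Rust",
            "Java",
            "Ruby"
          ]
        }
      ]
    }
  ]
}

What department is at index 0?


Path: departments[0].name
Value: Operations

ANSWER: Operations


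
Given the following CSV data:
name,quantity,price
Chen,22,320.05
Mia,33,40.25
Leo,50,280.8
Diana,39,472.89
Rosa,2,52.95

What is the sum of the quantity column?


Values in 'quantity' column:
  Row 1: 22
  Row 2: 33
  Row 3: 50
  Row 4: 39
  Row 5: 2
Sum = 22 + 33 + 50 + 39 + 2 = 146

ANSWER: 146


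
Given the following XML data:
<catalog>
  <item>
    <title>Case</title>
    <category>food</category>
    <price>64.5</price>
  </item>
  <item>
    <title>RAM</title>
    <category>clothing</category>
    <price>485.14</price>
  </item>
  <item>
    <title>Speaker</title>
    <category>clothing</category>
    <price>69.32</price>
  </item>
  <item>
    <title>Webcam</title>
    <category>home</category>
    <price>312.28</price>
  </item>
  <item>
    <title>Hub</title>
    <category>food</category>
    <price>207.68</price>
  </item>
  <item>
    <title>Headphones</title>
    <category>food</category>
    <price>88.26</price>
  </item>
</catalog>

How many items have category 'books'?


Scanning <item> elements for <category>books</category>:
Count: 0

ANSWER: 0


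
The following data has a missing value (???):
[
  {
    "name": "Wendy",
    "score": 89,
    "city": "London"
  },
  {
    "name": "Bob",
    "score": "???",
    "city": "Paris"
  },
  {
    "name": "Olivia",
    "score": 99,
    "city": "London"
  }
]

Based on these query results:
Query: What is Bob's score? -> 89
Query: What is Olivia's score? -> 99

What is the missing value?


The missing value is Bob's score
From query: Bob's score = 89

ANSWER: 89


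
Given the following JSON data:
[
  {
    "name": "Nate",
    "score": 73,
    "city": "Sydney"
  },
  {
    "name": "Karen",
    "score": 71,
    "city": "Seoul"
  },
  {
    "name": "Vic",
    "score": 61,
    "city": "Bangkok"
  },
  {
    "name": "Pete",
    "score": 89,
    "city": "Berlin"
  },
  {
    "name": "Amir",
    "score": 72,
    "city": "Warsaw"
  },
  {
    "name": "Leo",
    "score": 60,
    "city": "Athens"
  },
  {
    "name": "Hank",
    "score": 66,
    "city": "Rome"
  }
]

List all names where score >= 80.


Filtering records where score >= 80:
  Nate (score=73) -> no
  Karen (score=71) -> no
  Vic (score=61) -> no
  Pete (score=89) -> YES
  Amir (score=72) -> no
  Leo (score=60) -> no
  Hank (score=66) -> no


ANSWER: Pete


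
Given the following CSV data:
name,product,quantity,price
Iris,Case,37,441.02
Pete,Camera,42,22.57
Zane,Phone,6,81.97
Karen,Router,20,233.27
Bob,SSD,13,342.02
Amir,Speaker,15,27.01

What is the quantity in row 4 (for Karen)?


Row 4: Karen
Column 'quantity' = 20

ANSWER: 20


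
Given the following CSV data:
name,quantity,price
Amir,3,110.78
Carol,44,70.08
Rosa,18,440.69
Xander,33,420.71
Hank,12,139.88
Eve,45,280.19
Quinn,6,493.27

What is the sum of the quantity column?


Values in 'quantity' column:
  Row 1: 3
  Row 2: 44
  Row 3: 18
  Row 4: 33
  Row 5: 12
  Row 6: 45
  Row 7: 6
Sum = 3 + 44 + 18 + 33 + 12 + 45 + 6 = 161

ANSWER: 161


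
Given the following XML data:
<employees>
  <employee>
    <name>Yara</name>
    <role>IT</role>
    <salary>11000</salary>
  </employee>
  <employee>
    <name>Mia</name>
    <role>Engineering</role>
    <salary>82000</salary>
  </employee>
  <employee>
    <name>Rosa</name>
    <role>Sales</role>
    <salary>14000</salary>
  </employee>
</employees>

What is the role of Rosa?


Searching for <employee> with <name>Rosa</name>
Found at position 3
<role>Sales</role>

ANSWER: Sales


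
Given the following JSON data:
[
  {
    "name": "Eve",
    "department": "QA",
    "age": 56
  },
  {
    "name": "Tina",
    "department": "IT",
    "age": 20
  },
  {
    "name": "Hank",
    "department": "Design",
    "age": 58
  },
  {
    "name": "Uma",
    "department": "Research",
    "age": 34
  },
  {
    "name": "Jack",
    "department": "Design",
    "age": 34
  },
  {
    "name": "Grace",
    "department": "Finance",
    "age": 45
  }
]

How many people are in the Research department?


Scanning records for department = Research
  Record 3: Uma
Count: 1

ANSWER: 1


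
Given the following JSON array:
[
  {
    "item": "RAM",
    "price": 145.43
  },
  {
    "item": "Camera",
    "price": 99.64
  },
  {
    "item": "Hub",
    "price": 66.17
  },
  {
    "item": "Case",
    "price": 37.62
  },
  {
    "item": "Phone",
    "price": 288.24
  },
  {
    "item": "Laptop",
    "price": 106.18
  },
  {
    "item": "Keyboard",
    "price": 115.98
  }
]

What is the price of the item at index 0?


Array index 0 -> RAM
price = 145.43

ANSWER: 145.43


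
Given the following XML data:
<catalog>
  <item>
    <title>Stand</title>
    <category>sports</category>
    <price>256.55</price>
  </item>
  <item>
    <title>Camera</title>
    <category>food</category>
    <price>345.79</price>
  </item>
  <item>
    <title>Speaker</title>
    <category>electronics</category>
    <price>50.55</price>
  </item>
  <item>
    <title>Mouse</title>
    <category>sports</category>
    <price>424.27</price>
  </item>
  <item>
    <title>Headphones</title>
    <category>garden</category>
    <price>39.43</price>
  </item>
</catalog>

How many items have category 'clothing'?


Scanning <item> elements for <category>clothing</category>:
Count: 0

ANSWER: 0


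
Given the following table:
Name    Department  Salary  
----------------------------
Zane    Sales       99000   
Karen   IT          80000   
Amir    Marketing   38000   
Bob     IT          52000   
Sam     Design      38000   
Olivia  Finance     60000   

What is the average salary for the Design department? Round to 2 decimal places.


Design department members:
  Sam: 38000
Sum = 38000
Count = 1
Average = 38000 / 1 = 38000.00

ANSWER: 38000.00


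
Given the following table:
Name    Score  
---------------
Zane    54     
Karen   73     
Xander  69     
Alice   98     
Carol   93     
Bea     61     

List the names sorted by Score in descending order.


Sorting by Score (descending):
  Alice: 98
  Carol: 93
  Karen: 73
  Xander: 69
  Bea: 61
  Zane: 54


ANSWER: Alice, Carol, Karen, Xander, Bea, Zane


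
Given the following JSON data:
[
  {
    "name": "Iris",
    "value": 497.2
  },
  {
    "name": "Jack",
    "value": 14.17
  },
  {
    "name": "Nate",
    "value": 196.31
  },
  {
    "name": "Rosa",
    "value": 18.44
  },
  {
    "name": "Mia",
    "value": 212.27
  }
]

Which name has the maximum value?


Comparing values:
  Iris: 497.2
  Jack: 14.17
  Nate: 196.31
  Rosa: 18.44
  Mia: 212.27
Maximum: Iris (497.2)

ANSWER: Iris


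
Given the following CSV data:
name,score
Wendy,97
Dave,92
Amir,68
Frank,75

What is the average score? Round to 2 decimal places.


Scores: 97, 92, 68, 75
Sum = 332
Count = 4
Average = 332 / 4 = 83.00

ANSWER: 83.00


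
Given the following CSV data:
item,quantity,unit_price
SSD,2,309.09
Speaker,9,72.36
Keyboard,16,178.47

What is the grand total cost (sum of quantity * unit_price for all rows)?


Computing row totals:
  SSD: 2 * 309.09 = 618.18
  Speaker: 9 * 72.36 = 651.24
  Keyboard: 16 * 178.47 = 2855.52
Grand total = 618.18 + 651.24 + 2855.52 = 4124.94

ANSWER: 4124.94


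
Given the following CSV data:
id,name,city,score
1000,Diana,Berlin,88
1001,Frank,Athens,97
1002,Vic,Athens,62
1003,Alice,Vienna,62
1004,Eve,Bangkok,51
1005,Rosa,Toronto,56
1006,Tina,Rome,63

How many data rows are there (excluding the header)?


Counting rows (excluding header):
Header: id,name,city,score
Data rows: 7

ANSWER: 7


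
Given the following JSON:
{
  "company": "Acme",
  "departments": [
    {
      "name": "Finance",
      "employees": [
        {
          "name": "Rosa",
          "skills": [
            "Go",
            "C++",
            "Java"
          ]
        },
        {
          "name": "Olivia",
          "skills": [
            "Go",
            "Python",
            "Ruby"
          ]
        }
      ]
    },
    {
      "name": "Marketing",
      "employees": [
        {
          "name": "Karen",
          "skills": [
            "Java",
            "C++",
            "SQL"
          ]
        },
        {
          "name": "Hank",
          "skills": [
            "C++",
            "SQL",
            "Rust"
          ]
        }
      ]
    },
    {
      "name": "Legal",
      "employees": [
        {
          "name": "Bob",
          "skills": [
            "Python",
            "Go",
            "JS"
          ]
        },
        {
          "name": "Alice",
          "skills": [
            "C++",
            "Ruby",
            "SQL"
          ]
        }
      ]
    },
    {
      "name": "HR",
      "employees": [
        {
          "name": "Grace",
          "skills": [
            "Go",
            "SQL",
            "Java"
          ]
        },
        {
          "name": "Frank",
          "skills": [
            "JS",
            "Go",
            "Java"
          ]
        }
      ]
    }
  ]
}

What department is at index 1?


Path: departments[1].name
Value: Marketing

ANSWER: Marketing


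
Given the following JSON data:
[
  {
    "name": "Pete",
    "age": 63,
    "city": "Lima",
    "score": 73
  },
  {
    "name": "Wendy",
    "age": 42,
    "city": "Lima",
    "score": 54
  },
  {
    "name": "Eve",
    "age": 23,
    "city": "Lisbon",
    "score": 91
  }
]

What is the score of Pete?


Looking up record where name = Pete
Record index: 0
Field 'score' = 73

ANSWER: 73


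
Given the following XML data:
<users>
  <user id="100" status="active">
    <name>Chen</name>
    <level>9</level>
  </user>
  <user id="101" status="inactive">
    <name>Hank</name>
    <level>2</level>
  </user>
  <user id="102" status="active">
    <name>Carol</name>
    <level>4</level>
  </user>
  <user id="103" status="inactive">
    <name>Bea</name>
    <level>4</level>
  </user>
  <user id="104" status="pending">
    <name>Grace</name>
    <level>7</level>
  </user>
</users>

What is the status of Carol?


Finding user with name = Carol
user id="102" status="active"

ANSWER: active


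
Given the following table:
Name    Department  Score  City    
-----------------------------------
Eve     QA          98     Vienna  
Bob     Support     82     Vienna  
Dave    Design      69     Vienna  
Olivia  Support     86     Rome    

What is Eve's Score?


Row 1: Eve
Score = 98

ANSWER: 98


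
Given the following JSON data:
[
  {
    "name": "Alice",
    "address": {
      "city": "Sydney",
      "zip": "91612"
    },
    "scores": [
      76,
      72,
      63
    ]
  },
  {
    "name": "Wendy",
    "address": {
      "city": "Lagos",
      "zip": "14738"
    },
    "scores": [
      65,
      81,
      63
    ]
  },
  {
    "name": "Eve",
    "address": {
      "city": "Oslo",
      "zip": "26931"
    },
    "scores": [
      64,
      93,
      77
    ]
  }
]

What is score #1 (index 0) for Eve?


Path: records[2].scores[0]
Value: 64

ANSWER: 64


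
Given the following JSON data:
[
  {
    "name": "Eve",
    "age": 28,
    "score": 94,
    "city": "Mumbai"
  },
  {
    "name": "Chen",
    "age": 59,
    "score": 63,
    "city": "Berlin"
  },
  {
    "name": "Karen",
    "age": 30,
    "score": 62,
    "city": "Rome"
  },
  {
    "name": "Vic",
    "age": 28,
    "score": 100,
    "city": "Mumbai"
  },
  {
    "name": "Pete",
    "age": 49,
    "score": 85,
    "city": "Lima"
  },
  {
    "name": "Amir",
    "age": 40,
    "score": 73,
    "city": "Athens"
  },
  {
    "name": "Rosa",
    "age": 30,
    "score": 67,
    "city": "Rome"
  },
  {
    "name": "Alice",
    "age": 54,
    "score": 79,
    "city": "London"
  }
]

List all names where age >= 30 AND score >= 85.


Checking both conditions:
  Eve (age=28, score=94) -> no
  Chen (age=59, score=63) -> no
  Karen (age=30, score=62) -> no
  Vic (age=28, score=100) -> no
  Pete (age=49, score=85) -> YES
  Amir (age=40, score=73) -> no
  Rosa (age=30, score=67) -> no
  Alice (age=54, score=79) -> no


ANSWER: Pete


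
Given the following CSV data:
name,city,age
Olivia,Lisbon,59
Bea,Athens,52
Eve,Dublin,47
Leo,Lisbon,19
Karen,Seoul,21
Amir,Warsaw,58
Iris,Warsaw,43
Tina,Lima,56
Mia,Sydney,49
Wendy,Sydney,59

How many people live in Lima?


Scanning city column for 'Lima':
  Row 8: Tina -> MATCH
Total matches: 1

ANSWER: 1


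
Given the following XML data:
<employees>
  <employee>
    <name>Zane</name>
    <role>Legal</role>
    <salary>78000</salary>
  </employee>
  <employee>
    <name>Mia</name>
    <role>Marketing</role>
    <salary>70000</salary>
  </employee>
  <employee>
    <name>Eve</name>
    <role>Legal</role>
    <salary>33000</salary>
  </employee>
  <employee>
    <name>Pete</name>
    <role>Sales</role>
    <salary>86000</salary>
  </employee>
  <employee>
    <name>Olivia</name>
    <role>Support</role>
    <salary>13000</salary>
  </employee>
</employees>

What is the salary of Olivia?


Searching for <employee> with <name>Olivia</name>
Found at position 5
<salary>13000</salary>

ANSWER: 13000


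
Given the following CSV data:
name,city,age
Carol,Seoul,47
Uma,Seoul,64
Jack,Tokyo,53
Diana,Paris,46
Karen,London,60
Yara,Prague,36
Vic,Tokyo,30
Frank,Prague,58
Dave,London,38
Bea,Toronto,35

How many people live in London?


Scanning city column for 'London':
  Row 5: Karen -> MATCH
  Row 9: Dave -> MATCH
Total matches: 2

ANSWER: 2


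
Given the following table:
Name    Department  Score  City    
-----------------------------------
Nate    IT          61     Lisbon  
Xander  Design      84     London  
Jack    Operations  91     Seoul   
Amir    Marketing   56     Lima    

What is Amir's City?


Row 4: Amir
City = Lima

ANSWER: Lima


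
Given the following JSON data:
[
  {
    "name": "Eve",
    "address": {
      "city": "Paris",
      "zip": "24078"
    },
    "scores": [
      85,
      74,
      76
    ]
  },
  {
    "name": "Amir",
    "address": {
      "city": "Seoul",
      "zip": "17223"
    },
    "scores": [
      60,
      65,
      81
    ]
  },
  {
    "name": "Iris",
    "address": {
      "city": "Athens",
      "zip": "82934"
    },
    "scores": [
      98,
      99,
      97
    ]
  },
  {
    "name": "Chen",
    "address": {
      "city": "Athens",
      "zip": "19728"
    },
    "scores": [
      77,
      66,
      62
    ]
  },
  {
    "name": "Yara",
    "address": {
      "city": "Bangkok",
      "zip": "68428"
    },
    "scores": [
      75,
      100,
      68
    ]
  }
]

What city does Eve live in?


Path: records[0].address.city
Value: Paris

ANSWER: Paris


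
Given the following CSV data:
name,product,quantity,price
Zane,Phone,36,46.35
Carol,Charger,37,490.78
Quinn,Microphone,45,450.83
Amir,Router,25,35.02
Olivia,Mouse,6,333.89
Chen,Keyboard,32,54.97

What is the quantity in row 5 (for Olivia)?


Row 5: Olivia
Column 'quantity' = 6

ANSWER: 6


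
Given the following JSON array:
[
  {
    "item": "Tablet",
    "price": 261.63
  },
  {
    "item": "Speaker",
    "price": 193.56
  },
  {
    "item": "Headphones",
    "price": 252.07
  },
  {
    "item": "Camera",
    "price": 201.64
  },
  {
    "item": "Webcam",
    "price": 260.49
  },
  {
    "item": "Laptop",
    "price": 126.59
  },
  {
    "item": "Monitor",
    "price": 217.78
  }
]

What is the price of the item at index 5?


Array index 5 -> Laptop
price = 126.59

ANSWER: 126.59


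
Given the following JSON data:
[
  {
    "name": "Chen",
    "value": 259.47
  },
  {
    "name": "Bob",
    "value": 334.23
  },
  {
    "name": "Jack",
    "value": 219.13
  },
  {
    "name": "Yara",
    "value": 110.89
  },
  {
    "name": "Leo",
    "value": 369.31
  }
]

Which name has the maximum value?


Comparing values:
  Chen: 259.47
  Bob: 334.23
  Jack: 219.13
  Yara: 110.89
  Leo: 369.31
Maximum: Leo (369.31)

ANSWER: Leo


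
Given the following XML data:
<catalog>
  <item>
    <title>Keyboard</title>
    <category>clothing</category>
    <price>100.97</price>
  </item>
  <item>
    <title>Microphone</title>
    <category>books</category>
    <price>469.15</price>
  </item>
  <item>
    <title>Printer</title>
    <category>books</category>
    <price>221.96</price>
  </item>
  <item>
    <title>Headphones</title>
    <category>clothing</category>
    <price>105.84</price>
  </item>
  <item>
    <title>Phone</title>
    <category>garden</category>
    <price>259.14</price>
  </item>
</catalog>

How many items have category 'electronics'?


Scanning <item> elements for <category>electronics</category>:
Count: 0

ANSWER: 0


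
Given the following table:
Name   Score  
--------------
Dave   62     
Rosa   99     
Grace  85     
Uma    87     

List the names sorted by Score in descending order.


Sorting by Score (descending):
  Rosa: 99
  Uma: 87
  Grace: 85
  Dave: 62


ANSWER: Rosa, Uma, Grace, Dave


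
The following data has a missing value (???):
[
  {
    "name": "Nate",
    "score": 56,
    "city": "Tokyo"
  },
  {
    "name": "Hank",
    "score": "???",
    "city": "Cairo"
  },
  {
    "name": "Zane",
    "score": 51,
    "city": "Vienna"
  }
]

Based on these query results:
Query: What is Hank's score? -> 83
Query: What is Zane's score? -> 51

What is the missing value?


The missing value is Hank's score
From query: Hank's score = 83

ANSWER: 83


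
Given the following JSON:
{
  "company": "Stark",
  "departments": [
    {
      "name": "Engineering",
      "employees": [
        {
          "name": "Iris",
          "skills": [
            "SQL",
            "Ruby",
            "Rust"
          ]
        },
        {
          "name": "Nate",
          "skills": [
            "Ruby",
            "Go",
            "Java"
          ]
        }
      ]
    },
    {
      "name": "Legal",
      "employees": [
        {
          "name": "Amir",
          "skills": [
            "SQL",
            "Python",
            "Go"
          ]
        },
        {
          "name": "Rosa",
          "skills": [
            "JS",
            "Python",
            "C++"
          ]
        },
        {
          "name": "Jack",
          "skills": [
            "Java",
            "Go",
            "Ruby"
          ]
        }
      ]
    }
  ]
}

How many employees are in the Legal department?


Path: departments[1].employees
Count: 3

ANSWER: 3


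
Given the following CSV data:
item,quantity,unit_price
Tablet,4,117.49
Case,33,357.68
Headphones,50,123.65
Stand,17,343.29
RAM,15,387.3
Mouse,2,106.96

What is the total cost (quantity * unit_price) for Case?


Row: Case
quantity = 33
unit_price = 357.68
total = 33 * 357.68 = 11803.44

ANSWER: 11803.44


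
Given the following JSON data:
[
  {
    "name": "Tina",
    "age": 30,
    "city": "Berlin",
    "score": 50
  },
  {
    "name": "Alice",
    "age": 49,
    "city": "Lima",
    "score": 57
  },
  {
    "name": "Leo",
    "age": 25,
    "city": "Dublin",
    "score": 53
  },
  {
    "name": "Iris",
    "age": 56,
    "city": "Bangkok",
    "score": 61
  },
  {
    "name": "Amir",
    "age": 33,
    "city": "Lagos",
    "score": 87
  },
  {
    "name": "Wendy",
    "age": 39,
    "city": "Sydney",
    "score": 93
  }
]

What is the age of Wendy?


Looking up record where name = Wendy
Record index: 5
Field 'age' = 39

ANSWER: 39


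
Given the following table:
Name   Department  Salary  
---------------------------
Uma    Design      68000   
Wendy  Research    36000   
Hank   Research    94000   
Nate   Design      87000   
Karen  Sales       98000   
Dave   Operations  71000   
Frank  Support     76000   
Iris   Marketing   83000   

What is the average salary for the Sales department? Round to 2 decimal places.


Sales department members:
  Karen: 98000
Sum = 98000
Count = 1
Average = 98000 / 1 = 98000.00

ANSWER: 98000.00
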